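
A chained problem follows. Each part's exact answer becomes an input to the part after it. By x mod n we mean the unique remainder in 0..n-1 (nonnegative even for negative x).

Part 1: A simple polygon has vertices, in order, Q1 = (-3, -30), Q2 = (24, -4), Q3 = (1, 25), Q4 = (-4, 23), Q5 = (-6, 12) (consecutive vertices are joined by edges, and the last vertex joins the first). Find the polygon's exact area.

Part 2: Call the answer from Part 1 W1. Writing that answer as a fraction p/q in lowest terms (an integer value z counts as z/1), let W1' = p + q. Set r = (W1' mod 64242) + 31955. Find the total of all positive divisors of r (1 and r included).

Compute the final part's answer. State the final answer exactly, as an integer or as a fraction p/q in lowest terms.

Part 1: cross terms: (-3*-4 - 24*-30)=732, (24*25 - 1*-4)=604, (1*23 - -4*25)=123, (-4*12 - -6*23)=90, (-6*-30 - -3*12)=216; twice the area = |1765| = 1765; area = 1765/2; answer 1765/2
Part 2: W1 = 1765/2; threaded value p + q = 1767; r = 33722; 33722 = 2 * 13 * 1297; sigma = (1 + 2) * (1 + 13) * (1 + 1297) = 3 * 14 * 1298 = 54516; answer 54516

54516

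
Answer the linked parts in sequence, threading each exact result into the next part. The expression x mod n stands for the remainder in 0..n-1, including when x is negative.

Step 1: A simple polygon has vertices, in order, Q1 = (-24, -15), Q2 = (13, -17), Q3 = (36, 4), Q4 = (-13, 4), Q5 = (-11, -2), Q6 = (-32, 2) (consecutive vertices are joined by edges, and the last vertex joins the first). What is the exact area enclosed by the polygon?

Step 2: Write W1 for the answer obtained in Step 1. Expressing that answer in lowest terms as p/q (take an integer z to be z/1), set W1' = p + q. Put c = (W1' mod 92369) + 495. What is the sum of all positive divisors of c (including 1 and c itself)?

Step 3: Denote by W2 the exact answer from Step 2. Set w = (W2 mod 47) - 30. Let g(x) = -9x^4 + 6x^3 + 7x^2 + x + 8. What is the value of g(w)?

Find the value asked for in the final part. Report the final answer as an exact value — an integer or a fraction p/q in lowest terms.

-10102

Step 1: cross terms: (-24*-17 - 13*-15)=603, (13*4 - 36*-17)=664, (36*4 - -13*4)=196, (-13*-2 - -11*4)=70, (-11*2 - -32*-2)=-86, (-32*-15 - -24*2)=528; twice the area = |1975| = 1975; area = 1975/2; answer 1975/2
Step 2: W1 = 1975/2; threaded value p + q = 1977; c = 2472; 2472 = 2^3 * 3 * 103; sigma = (1 + 2 + 4 + 8) * (1 + 3) * (1 + 103) = 15 * 4 * 104 = 6240; answer 6240
Step 3: W2 = 6240; w = 6; -9*(6)^4 + 6*(6)^3 + 7*(6)^2 + 1*(6)^1 + 8 = (-11664) + (1296) + (252) + (6) + (8) = -10102; answer -10102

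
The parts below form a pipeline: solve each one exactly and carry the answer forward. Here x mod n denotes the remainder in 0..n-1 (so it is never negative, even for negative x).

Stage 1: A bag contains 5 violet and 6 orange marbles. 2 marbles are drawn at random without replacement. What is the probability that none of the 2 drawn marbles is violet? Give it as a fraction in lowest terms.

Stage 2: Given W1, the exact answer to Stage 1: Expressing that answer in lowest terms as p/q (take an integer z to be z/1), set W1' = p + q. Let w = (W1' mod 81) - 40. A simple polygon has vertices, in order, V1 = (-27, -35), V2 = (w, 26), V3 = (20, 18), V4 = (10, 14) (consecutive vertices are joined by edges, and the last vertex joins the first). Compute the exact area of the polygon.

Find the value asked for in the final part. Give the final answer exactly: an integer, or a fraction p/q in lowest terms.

Stage 1: total draws C(11,2) = 55; favorable C(6,2) = 15; P = 3/11; answer 3/11
Stage 2: W1 = 3/11; threaded value p + q = 14; w = -26; cross terms: (-27*26 - -26*-35)=-1612, (-26*18 - 20*26)=-988, (20*14 - 10*18)=100, (10*-35 - -27*14)=28; twice the area = |-2472| = 2472; area = 1236; answer 1236

1236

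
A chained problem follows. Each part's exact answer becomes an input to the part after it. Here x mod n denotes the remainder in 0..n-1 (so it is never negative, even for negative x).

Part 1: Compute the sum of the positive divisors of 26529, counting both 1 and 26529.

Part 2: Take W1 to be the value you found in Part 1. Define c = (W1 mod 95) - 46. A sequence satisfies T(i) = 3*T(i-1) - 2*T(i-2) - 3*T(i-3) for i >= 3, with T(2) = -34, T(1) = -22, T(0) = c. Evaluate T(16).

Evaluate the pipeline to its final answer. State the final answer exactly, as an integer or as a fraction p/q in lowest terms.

2818814

Part 1: 26529 = 3 * 37 * 239; sigma = (1 + 3) * (1 + 37) * (1 + 239) = 4 * 38 * 240 = 36480; answer 36480
Part 2: W1 = 36480; c = -46; T(3) = 3*(-34) - 2*(-22) - 3*(-46) = 80; iterating: T(3)=80, T(4)=374, T(5)=1064, T(6)=2204, T(7)=3362, T(8)=2486, T(9)=-5878, T(10)=-32692, T(11)=-93778, T(12)=-198316, T(13)=-309316, T(14)=-249982, T(15)=463634, T(16)=2818814; answer 2818814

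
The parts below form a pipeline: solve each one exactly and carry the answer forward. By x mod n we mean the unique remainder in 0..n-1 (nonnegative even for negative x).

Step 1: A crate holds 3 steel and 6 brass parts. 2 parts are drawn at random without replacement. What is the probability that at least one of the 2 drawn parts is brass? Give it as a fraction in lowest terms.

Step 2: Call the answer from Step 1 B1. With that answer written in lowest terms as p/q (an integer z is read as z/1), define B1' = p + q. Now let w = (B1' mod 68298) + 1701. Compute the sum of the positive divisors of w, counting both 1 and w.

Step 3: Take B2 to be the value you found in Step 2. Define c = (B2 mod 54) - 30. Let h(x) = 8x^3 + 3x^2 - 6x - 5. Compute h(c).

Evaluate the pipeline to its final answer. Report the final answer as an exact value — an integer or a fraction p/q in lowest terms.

Step 1: total draws C(9,2) = 36; complement C(3,2) = 3; favorable 36 - 3 = 33; P = 11/12; answer 11/12
Step 2: B1 = 11/12; threaded value p + q = 23; w = 1724; 1724 = 2^2 * 431; sigma = (1 + 2 + 4) * (1 + 431) = 7 * 432 = 3024; answer 3024
Step 3: B2 = 3024; c = -30; 8*(-30)^3 + 3*(-30)^2 - 6*(-30)^1 - 5 = (-216000) + (2700) + (180) + (-5) = -213125; answer -213125

-213125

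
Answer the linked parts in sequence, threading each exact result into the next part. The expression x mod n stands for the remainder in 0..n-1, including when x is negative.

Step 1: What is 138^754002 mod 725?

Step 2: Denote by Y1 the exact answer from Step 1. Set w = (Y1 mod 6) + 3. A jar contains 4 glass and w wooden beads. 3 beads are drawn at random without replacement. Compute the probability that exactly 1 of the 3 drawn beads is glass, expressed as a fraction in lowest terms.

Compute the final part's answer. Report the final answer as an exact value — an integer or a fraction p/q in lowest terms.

28/55

Step 1: squarings mod 725: 138^1=138, 138^2=194, 138^4=661, 138^8=471, 138^16=716, 138^32=81, 138^64=36, 138^128=571, 138^256=516, 138^512=181, 138^1024=136, 138^2048=371, 138^4096=616, 138^8192=281, 138^16384=661, 138^32768=471, 138^65536=716, 138^131072=81, 138^262144=36, 138^524288=571; 138^754002 = 138^2 * 138^16 * 138^64 * 138^256 * 138^32768 * 138^65536 * 138^131072 * 138^524288 = 719 (mod 725); answer 719
Step 2: Y1 = 719; w = 8; total draws C(12,3) = 220; favorable C(4,1)*C(8,2) = 112; P = 28/55; answer 28/55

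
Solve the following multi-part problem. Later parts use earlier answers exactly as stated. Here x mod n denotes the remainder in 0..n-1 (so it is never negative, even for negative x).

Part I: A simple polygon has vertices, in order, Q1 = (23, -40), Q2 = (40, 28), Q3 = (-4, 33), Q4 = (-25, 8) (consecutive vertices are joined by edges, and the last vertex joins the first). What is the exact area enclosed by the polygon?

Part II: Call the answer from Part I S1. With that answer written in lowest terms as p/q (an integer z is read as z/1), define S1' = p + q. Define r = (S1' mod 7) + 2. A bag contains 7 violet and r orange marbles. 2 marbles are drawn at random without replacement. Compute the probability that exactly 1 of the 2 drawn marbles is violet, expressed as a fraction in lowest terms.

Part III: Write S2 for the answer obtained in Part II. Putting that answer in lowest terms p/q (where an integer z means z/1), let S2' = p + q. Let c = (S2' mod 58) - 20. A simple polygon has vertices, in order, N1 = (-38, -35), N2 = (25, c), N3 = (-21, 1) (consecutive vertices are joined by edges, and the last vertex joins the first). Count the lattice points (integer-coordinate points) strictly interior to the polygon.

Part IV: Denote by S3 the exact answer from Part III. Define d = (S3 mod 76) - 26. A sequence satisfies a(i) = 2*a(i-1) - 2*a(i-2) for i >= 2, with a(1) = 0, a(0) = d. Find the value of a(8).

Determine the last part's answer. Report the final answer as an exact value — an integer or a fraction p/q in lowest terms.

Part I: cross terms: (23*28 - 40*-40)=2244, (40*33 - -4*28)=1432, (-4*8 - -25*33)=793, (-25*-40 - 23*8)=816; twice the area = |5285| = 5285; area = 5285/2; answer 5285/2
Part II: S1 = 5285/2; threaded value p + q = 5287; r = 4; total draws C(11,2) = 55; favorable C(7,1)*C(4,1) = 28; P = 28/55; answer 28/55
Part III: S2 = 28/55; threaded value p + q = 83; c = 5; cross terms: (-38*5 - 25*-35)=685, (25*1 - -21*5)=130, (-21*-35 - -38*1)=773; twice the area = |1588| = 1588; area = 794; boundary points = 1 + 2 + 1 = 4; strictly interior points = area - boundary/2 + 1 = 793; answer 793
Part IV: S3 = 793; d = 7; a(2) = 2*(0) - 2*(7) = -14; iterating: a(2)=-14, a(3)=-28, a(4)=-28, a(5)=0, a(6)=56, a(7)=112, a(8)=112; answer 112

112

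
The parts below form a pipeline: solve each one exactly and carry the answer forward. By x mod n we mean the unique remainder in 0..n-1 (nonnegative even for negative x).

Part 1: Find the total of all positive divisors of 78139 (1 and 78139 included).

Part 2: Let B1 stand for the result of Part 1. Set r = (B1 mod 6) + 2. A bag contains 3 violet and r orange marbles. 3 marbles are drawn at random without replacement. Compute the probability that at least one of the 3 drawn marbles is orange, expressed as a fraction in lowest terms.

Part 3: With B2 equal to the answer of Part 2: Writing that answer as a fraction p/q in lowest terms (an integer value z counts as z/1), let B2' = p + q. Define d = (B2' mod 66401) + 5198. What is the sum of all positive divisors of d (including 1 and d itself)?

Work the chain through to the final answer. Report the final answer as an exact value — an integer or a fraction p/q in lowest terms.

Part 1: 78139 is prime, so its only divisors are 1 and 78139; sigma = 1 + 78139 = 78140; answer 78140
Part 2: B1 = 78140; r = 4; total draws C(7,3) = 35; complement C(3,3) = 1; favorable 35 - 1 = 34; P = 34/35; answer 34/35
Part 3: B2 = 34/35; threaded value p + q = 69; d = 5267; 5267 = 23 * 229; sigma = (1 + 23) * (1 + 229) = 24 * 230 = 5520; answer 5520

5520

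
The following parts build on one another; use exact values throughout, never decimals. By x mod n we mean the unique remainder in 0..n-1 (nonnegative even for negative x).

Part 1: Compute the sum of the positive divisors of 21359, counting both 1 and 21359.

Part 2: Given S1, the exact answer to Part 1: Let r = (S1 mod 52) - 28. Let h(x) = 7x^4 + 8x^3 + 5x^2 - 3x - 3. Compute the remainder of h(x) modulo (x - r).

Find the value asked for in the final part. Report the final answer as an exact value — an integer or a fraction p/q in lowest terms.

427309

Part 1: 21359 = 13 * 31 * 53; sigma = (1 + 13) * (1 + 31) * (1 + 53) = 14 * 32 * 54 = 24192; answer 24192
Part 2: S1 = 24192; r = -16; remainder = value at the root: 7*(-16)^4 + 8*(-16)^3 + 5*(-16)^2 - 3*(-16)^1 - 3 = (458752) + (-32768) + (1280) + (48) + (-3) = 427309; answer 427309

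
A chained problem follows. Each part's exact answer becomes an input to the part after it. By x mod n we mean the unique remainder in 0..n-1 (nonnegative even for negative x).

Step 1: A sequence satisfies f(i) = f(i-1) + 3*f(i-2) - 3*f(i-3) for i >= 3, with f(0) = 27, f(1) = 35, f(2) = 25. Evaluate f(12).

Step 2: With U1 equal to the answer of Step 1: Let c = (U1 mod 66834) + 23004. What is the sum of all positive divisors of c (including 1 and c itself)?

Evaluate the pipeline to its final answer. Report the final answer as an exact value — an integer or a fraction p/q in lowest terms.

Step 1: f(3) = 1*(25) + 3*(35) - 3*(27) = 49; iterating: f(3)=49, f(4)=19, f(5)=91, f(6)=1, f(7)=217, f(8)=-53, f(9)=595, f(10)=-215, f(11)=1729, f(12)=-701; answer -701
Step 2: U1 = -701; c = 89137; 89137 is prime, so its only divisors are 1 and 89137; sigma = 1 + 89137 = 89138; answer 89138

89138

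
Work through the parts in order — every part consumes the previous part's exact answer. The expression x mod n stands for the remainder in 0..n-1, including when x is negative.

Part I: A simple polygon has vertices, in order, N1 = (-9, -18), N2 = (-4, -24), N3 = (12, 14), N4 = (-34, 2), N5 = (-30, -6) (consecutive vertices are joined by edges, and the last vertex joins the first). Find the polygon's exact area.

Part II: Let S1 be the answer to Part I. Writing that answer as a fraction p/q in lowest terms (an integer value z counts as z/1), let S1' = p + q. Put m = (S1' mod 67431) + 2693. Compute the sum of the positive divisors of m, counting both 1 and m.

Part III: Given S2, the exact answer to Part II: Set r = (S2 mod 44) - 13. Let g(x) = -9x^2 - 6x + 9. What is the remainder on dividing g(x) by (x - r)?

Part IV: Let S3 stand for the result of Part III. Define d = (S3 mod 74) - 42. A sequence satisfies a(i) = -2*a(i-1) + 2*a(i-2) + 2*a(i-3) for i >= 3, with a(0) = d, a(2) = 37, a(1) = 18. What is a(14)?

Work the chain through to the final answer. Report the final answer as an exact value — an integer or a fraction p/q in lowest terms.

Part I: cross terms: (-9*-24 - -4*-18)=144, (-4*14 - 12*-24)=232, (12*2 - -34*14)=500, (-34*-6 - -30*2)=264, (-30*-18 - -9*-6)=486; twice the area = |1626| = 1626; area = 813; answer 813
Part II: S1 = 813; threaded value p + q = 814; m = 3507; 3507 = 3 * 7 * 167; sigma = (1 + 3) * (1 + 7) * (1 + 167) = 4 * 8 * 168 = 5376; answer 5376
Part III: S2 = 5376; r = -5; remainder = value at the root: -9*(-5)^2 - 6*(-5)^1 + 9 = (-225) + (30) + (9) = -186; answer -186
Part IV: S3 = -186; d = -6; a(3) = -2*(37) + 2*(18) + 2*(-6) = -50; iterating: a(3)=-50, a(4)=210, a(5)=-446, a(6)=1212, a(7)=-2896, a(8)=7324, a(9)=-18016, a(10)=44888, a(11)=-111160, a(12)=276064, a(13)=-684672, a(14)=1699152; answer 1699152

1699152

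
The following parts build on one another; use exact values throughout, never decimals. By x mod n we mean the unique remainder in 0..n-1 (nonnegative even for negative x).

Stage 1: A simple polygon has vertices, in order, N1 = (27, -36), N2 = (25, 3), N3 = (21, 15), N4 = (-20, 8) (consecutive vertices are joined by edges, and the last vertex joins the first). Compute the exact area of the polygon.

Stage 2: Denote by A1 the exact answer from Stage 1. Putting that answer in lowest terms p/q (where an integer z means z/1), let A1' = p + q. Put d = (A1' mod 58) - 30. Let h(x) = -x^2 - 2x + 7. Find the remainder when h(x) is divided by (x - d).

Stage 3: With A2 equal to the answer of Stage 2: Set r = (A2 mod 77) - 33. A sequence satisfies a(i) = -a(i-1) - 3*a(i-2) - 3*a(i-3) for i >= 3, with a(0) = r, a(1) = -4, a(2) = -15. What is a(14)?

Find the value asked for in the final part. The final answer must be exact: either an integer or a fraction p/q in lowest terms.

Stage 1: cross terms: (27*3 - 25*-36)=981, (25*15 - 21*3)=312, (21*8 - -20*15)=468, (-20*-36 - 27*8)=504; twice the area = |2265| = 2265; area = 2265/2; answer 2265/2
Stage 2: A1 = 2265/2; threaded value p + q = 2267; d = -25; remainder = value at the root: -1*(-25)^2 - 2*(-25)^1 + 7 = (-625) + (50) + (7) = -568; answer -568
Stage 3: A2 = -568; r = 15; a(3) = -1*(-15) - 3*(-4) - 3*(15) = -18; iterating: a(3)=-18, a(4)=75, a(5)=24, a(6)=-195, a(7)=-102, a(8)=615, a(9)=276, a(10)=-1815, a(11)=-858, a(12)=5475, a(13)=2544, a(14)=-16395; answer -16395

-16395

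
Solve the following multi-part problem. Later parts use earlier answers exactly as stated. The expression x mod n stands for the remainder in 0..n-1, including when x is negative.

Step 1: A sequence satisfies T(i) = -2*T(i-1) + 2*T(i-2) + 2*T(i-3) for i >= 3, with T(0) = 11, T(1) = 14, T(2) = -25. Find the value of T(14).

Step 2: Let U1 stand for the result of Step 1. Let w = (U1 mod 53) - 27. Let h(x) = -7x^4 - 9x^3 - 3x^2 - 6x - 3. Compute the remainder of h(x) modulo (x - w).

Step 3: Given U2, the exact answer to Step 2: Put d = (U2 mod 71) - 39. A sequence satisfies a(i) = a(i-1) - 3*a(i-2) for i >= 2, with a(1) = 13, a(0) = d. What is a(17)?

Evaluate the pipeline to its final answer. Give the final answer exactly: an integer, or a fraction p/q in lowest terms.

Step 1: T(3) = -2*(-25) + 2*(14) + 2*(11) = 100; iterating: T(3)=100, T(4)=-222, T(5)=594, T(6)=-1432, T(7)=3608, T(8)=-8892, T(9)=22136, T(10)=-54840, T(11)=136168, T(12)=-337744, T(13)=838144, T(14)=-2079440; answer -2079440
Step 2: U1 = -2079440; w = -12; remainder = value at the root: -7*(-12)^4 - 9*(-12)^3 - 3*(-12)^2 - 6*(-12)^1 - 3 = (-145152) + (15552) + (-432) + (72) + (-3) = -129963; answer -129963
Step 3: U2 = -129963; d = -1; a(2) = 1*(13) - 3*(-1) = 16; iterating: a(2)=16, a(3)=-23, a(4)=-71, a(5)=-2, a(6)=211, a(7)=217, a(8)=-416, a(9)=-1067, a(10)=181, a(11)=3382, a(12)=2839, a(13)=-7307, a(14)=-15824, a(15)=6097, a(16)=53569, a(17)=35278; answer 35278

35278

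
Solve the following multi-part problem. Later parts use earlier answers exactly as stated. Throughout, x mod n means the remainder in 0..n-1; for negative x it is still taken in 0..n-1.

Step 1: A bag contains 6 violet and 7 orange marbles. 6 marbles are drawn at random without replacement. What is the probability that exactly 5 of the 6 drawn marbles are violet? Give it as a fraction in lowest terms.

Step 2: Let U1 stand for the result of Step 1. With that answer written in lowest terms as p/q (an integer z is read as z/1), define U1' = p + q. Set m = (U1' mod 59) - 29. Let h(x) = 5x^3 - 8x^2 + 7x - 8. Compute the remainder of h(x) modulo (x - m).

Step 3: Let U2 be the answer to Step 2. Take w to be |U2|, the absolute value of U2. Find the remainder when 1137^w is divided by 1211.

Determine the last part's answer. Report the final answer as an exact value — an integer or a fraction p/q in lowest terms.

Step 1: total draws C(13,6) = 1716; favorable C(6,5)*C(7,1) = 42; P = 7/286; answer 7/286
Step 2: U1 = 7/286; threaded value p + q = 293; m = 28; remainder = value at the root: 5*(28)^3 - 8*(28)^2 + 7*(28)^1 - 8 = (109760) + (-6272) + (196) + (-8) = 103676; answer 103676
Step 3: U2 = 103676; w = 103676; squarings mod 1211: 1137^1=1137, 1137^2=632, 1137^4=1005, 1137^8=51, 1137^16=179, 1137^32=555, 1137^64=431, 1137^128=478, 1137^256=816, 1137^512=1017, 1137^1024=95, 1137^2048=548, 1137^4096=1187, 1137^8192=576, 1137^16384=1173, 1137^32768=233, 1137^65536=1005; 1137^103676 = 1137^4 * 1137^8 * 1137^16 * 1137^32 * 1137^64 * 1137^128 * 1137^1024 * 1137^4096 * 1137^32768 * 1137^65536 = 142 (mod 1211); answer 142

142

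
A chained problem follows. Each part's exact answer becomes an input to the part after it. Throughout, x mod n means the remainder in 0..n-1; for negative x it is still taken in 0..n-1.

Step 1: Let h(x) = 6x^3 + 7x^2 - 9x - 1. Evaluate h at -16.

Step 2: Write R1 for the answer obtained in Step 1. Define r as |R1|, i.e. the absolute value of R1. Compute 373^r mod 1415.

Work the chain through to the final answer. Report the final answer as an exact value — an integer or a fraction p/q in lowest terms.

1283

Step 1: 6*(-16)^3 + 7*(-16)^2 - 9*(-16)^1 - 1 = (-24576) + (1792) + (144) + (-1) = -22641; answer -22641
Step 2: R1 = -22641; r = 22641; squarings mod 1415: 373^1=373, 373^2=459, 373^4=1261, 373^8=1076, 373^16=306, 373^32=246, 373^64=1086, 373^128=701, 373^256=396, 373^512=1166, 373^1024=1156, 373^2048=576, 373^4096=666, 373^8192=661, 373^16384=1101; 373^22641 = 373^1 * 373^16 * 373^32 * 373^64 * 373^2048 * 373^4096 * 373^16384 = 1283 (mod 1415); answer 1283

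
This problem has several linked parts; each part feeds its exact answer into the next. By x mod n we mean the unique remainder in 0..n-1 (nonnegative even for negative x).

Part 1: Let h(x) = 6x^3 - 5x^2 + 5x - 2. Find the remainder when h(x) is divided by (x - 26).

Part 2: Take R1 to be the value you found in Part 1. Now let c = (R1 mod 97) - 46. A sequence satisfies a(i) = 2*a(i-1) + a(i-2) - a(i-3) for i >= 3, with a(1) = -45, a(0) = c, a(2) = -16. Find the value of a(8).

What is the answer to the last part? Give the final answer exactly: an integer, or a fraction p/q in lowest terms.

Part 1: remainder = value at the root: 6*(26)^3 - 5*(26)^2 + 5*(26)^1 - 2 = (105456) + (-3380) + (130) + (-2) = 102204; answer 102204
Part 2: R1 = 102204; c = 17; a(3) = 2*(-16) + 1*(-45) - 1*(17) = -94; iterating: a(3)=-94, a(4)=-159, a(5)=-396, a(6)=-857, a(7)=-1951, a(8)=-4363; answer -4363

-4363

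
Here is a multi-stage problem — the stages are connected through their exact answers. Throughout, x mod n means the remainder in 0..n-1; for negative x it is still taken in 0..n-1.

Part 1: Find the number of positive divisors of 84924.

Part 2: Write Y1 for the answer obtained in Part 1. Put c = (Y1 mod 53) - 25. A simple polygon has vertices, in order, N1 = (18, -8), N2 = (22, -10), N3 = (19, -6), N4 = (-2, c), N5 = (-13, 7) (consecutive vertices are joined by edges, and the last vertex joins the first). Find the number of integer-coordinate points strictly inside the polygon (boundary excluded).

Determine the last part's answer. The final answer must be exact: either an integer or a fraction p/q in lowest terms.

Part 1: 84924 = 2^2 * 3^2 * 7 * 337; number of divisors = (2+1) * (2+1) * (1+1) * (1+1) = 36; answer 36
Part 2: Y1 = 36; c = 11; cross terms: (18*-10 - 22*-8)=-4, (22*-6 - 19*-10)=58, (19*11 - -2*-6)=197, (-2*7 - -13*11)=129, (-13*-8 - 18*7)=-22; twice the area = |358| = 358; area = 179; boundary points = 2 + 1 + 1 + 1 + 1 = 6; strictly interior points = area - boundary/2 + 1 = 177; answer 177

177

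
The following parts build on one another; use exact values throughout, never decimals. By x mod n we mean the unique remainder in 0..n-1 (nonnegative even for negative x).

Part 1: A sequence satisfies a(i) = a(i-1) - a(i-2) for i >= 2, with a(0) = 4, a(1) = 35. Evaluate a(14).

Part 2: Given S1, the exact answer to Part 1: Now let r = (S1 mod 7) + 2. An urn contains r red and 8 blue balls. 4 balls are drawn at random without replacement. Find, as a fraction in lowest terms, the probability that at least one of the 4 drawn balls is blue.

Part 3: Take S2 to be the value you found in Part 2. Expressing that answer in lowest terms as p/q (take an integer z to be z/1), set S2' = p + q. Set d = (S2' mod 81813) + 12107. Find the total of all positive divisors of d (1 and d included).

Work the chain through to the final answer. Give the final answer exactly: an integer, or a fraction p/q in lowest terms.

23250

Part 1: a(2) = 1*(35) - 1*(4) = 31; iterating: a(2)=31, a(3)=-4, a(4)=-35, a(5)=-31, a(6)=4, a(7)=35, a(8)=31, a(9)=-4, a(10)=-35, a(11)=-31, a(12)=4, a(13)=35, a(14)=31; answer 31
Part 2: S1 = 31; r = 5; total draws C(13,4) = 715; complement C(5,4) = 5; favorable 715 - 5 = 710; P = 142/143; answer 142/143
Part 3: S2 = 142/143; threaded value p + q = 285; d = 12392; 12392 = 2^3 * 1549; sigma = (1 + 2 + 4 + 8) * (1 + 1549) = 15 * 1550 = 23250; answer 23250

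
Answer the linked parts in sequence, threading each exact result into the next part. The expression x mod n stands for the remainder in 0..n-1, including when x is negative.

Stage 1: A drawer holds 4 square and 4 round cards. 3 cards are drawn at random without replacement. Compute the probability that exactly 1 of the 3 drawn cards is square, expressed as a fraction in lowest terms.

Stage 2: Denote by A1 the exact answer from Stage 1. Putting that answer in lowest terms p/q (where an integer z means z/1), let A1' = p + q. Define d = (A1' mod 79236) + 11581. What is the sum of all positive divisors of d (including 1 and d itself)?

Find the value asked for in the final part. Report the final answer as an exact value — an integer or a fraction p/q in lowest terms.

11832

Stage 1: total draws C(8,3) = 56; favorable C(4,1)*C(4,2) = 24; P = 3/7; answer 3/7
Stage 2: A1 = 3/7; threaded value p + q = 10; d = 11591; 11591 = 67 * 173; sigma = (1 + 67) * (1 + 173) = 68 * 174 = 11832; answer 11832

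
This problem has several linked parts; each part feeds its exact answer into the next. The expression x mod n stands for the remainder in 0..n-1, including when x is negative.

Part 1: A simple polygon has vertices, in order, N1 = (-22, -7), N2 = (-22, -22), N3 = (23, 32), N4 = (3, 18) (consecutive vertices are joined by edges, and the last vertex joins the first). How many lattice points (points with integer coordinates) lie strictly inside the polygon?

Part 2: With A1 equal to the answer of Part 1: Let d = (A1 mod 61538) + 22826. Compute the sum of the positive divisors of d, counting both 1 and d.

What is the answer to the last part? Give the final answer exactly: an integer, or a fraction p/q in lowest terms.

Part 1: cross terms: (-22*-22 - -22*-7)=330, (-22*32 - 23*-22)=-198, (23*18 - 3*32)=318, (3*-7 - -22*18)=375; twice the area = |825| = 825; area = 825/2; boundary points = 15 + 9 + 2 + 25 = 51; strictly interior points = area - boundary/2 + 1 = 388; answer 388
Part 2: A1 = 388; d = 23214; 23214 = 2 * 3 * 53 * 73; sigma = (1 + 2) * (1 + 3) * (1 + 53) * (1 + 73) = 3 * 4 * 54 * 74 = 47952; answer 47952

47952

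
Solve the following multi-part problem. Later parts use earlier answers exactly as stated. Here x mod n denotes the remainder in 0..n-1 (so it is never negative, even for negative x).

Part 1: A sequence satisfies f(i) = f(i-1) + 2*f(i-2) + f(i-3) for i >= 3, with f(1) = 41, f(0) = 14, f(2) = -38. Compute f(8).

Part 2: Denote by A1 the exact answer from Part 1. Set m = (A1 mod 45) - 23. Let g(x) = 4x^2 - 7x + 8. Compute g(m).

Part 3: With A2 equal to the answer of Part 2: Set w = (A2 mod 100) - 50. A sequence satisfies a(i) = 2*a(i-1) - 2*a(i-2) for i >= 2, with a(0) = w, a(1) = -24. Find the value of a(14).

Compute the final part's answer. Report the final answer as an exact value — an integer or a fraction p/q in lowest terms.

Part 1: f(3) = 1*(-38) + 2*(41) + 1*(14) = 58; iterating: f(3)=58, f(4)=23, f(5)=101, f(6)=205, f(7)=430, f(8)=941; answer 941
Part 2: A1 = 941; m = 18; 4*(18)^2 - 7*(18)^1 + 8 = (1296) + (-126) + (8) = 1178; answer 1178
Part 3: A2 = 1178; w = 28; a(2) = 2*(-24) - 2*(28) = -104; iterating: a(2)=-104, a(3)=-160, a(4)=-112, a(5)=96, a(6)=416, a(7)=640, a(8)=448, a(9)=-384, a(10)=-1664, a(11)=-2560, a(12)=-1792, a(13)=1536, a(14)=6656; answer 6656

6656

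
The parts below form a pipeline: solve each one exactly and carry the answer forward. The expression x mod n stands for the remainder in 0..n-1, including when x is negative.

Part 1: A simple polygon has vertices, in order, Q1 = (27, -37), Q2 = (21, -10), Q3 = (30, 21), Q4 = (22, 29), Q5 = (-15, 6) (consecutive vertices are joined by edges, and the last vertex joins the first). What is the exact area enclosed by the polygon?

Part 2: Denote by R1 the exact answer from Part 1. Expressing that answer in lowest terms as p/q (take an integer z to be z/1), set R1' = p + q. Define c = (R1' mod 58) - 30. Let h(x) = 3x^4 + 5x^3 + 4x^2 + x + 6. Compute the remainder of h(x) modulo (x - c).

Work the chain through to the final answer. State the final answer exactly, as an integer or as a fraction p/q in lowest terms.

Part 1: cross terms: (27*-10 - 21*-37)=507, (21*21 - 30*-10)=741, (30*29 - 22*21)=408, (22*6 - -15*29)=567, (-15*-37 - 27*6)=393; twice the area = |2616| = 2616; area = 1308; answer 1308
Part 2: R1 = 1308; threaded value p + q = 1309; c = 3; remainder = value at the root: 3*(3)^4 + 5*(3)^3 + 4*(3)^2 + 1*(3)^1 + 6 = (243) + (135) + (36) + (3) + (6) = 423; answer 423

423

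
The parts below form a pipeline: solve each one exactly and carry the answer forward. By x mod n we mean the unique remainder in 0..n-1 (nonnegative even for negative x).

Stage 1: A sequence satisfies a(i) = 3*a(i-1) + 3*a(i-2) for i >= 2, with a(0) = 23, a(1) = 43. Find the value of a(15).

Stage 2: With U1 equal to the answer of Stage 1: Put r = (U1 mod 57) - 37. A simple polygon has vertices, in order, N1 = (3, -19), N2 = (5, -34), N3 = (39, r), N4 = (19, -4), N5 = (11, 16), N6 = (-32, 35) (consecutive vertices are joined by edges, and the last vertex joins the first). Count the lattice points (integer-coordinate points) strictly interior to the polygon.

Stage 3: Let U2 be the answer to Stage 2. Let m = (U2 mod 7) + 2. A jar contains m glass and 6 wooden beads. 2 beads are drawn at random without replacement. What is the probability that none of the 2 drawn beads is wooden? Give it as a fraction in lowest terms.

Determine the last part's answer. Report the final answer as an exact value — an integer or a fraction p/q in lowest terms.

Stage 1: a(2) = 3*(43) + 3*(23) = 198; iterating: a(2)=198, a(3)=723, a(4)=2763, a(5)=10458, a(6)=39663, a(7)=150363, a(8)=570078, a(9)=2161323, a(10)=8194203, a(11)=31066578, a(12)=117782343, a(13)=446546763, a(14)=1692987318, a(15)=6418602243; answer 6418602243
Stage 2: U1 = 6418602243; r = 14; cross terms: (3*-34 - 5*-19)=-7, (5*14 - 39*-34)=1396, (39*-4 - 19*14)=-422, (19*16 - 11*-4)=348, (11*35 - -32*16)=897, (-32*-19 - 3*35)=503; twice the area = |2715| = 2715; area = 2715/2; boundary points = 1 + 2 + 2 + 4 + 1 + 1 = 11; strictly interior points = area - boundary/2 + 1 = 1353; answer 1353
Stage 3: U2 = 1353; m = 4; total draws C(10,2) = 45; favorable C(4,2) = 6; P = 2/15; answer 2/15

2/15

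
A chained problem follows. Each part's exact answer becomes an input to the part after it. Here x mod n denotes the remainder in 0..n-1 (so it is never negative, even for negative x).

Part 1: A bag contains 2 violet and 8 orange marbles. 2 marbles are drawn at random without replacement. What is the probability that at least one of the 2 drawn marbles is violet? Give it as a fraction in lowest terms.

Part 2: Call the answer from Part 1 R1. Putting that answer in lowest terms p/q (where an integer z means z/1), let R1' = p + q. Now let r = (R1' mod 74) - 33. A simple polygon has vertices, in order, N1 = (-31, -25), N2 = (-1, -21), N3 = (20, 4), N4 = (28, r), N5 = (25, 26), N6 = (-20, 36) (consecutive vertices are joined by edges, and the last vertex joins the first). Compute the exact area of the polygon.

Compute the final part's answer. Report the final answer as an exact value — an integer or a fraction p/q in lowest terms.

Part 1: total draws C(10,2) = 45; complement C(8,2) = 28; favorable 45 - 28 = 17; P = 17/45; answer 17/45
Part 2: R1 = 17/45; threaded value p + q = 62; r = 29; cross terms: (-31*-21 - -1*-25)=626, (-1*4 - 20*-21)=416, (20*29 - 28*4)=468, (28*26 - 25*29)=3, (25*36 - -20*26)=1420, (-20*-25 - -31*36)=1616; twice the area = |4549| = 4549; area = 4549/2; answer 4549/2

4549/2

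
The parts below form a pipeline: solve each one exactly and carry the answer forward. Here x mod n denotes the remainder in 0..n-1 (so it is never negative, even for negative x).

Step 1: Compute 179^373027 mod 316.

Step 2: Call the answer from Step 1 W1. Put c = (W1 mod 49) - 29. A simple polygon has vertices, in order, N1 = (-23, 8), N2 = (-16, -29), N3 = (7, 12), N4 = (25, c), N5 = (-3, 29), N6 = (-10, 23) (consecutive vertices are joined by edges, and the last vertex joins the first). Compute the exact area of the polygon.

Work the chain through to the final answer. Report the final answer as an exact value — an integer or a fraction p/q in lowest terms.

Step 1: squarings mod 316: 179^1=179, 179^2=125, 179^4=141, 179^8=289, 179^16=97, 179^32=245, 179^64=301, 179^128=225, 179^256=65, 179^512=117, 179^1024=101, 179^2048=89, 179^4096=21, 179^8192=125, 179^16384=141, 179^32768=289, 179^65536=97, 179^131072=245, 179^262144=301; 179^373027 = 179^1 * 179^2 * 179^32 * 179^256 * 179^4096 * 179^8192 * 179^32768 * 179^65536 * 179^262144 = 275 (mod 316); answer 275
Step 2: W1 = 275; c = 1; cross terms: (-23*-29 - -16*8)=795, (-16*12 - 7*-29)=11, (7*1 - 25*12)=-293, (25*29 - -3*1)=728, (-3*23 - -10*29)=221, (-10*8 - -23*23)=449; twice the area = |1911| = 1911; area = 1911/2; answer 1911/2

1911/2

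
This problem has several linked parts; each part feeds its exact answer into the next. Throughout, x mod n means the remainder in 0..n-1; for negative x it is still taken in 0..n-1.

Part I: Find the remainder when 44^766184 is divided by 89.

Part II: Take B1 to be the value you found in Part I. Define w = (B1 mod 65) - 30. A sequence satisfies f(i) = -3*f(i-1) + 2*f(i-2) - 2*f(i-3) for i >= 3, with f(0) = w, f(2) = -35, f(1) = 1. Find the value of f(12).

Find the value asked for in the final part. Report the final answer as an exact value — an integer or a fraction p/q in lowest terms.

Part I: squarings mod 89: 44^1=44, 44^2=67, 44^4=39, 44^8=8, 44^16=64, 44^32=2, 44^64=4, 44^128=16, 44^256=78, 44^512=32, 44^1024=45, 44^2048=67, 44^4096=39, 44^8192=8, 44^16384=64, 44^32768=2, 44^65536=4, 44^131072=16, 44^262144=78, 44^524288=32; 44^766184 = 44^8 * 44^32 * 44^64 * 44^128 * 44^4096 * 44^8192 * 44^32768 * 44^65536 * 44^131072 * 44^524288 = 45 (mod 89); answer 45
Part II: B1 = 45; w = 15; f(3) = -3*(-35) + 2*(1) - 2*(15) = 77; iterating: f(3)=77, f(4)=-303, f(5)=1133, f(6)=-4159, f(7)=15349, f(8)=-56631, f(9)=208909, f(10)=-770687, f(11)=2843141, f(12)=-10488615; answer -10488615

-10488615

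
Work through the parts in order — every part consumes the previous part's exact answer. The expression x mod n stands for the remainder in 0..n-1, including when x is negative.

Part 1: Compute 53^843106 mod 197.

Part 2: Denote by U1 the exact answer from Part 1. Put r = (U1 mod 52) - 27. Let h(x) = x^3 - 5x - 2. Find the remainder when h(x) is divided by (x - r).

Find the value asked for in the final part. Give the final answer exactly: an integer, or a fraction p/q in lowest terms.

Part 1: squarings mod 197: 53^1=53, 53^2=51, 53^4=40, 53^8=24, 53^16=182, 53^32=28, 53^64=193, 53^128=16, 53^256=59, 53^512=132, 53^1024=88, 53^2048=61, 53^4096=175, 53^8192=90, 53^16384=23, 53^32768=135, 53^65536=101, 53^131072=154, 53^262144=76, 53^524288=63; 53^843106 = 53^2 * 53^32 * 53^64 * 53^256 * 53^1024 * 53^2048 * 53^4096 * 53^16384 * 53^32768 * 53^262144 * 53^524288 = 172 (mod 197); answer 172
Part 2: U1 = 172; r = -11; remainder = value at the root: 1*(-11)^3 - 5*(-11)^1 - 2 = (-1331) + (55) + (-2) = -1278; answer -1278

-1278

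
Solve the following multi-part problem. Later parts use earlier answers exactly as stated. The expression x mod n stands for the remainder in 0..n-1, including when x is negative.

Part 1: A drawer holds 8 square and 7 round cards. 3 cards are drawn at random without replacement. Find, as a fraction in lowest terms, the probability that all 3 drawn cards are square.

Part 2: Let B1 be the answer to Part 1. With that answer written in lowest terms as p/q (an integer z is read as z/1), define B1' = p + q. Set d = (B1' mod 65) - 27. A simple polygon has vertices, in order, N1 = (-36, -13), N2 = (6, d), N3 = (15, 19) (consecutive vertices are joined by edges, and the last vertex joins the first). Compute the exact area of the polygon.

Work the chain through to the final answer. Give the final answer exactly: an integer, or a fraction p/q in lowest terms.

825

Part 1: total draws C(15,3) = 455; favorable C(8,3) = 56; P = 8/65; answer 8/65
Part 2: B1 = 8/65; threaded value p + q = 73; d = -19; cross terms: (-36*-19 - 6*-13)=762, (6*19 - 15*-19)=399, (15*-13 - -36*19)=489; twice the area = |1650| = 1650; area = 825; answer 825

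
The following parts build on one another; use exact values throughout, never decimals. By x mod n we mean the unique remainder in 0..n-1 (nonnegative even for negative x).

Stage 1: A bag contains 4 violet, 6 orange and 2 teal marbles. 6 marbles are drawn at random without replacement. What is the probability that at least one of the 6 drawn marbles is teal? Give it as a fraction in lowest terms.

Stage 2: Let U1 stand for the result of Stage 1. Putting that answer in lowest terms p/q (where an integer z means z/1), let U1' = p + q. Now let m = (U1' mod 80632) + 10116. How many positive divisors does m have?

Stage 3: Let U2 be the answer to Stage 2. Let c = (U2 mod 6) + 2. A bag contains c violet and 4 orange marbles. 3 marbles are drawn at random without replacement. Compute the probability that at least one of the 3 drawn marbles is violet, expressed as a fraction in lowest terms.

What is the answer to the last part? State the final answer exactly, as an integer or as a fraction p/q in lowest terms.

Stage 1: total draws C(12,6) = 924; complement C(10,6) = 210; favorable 924 - 210 = 714; P = 17/22; answer 17/22
Stage 2: U1 = 17/22; threaded value p + q = 39; m = 10155; 10155 = 3 * 5 * 677; number of divisors = (1+1) * (1+1) * (1+1) = 8; answer 8
Stage 3: U2 = 8; c = 4; total draws C(8,3) = 56; complement C(4,3) = 4; favorable 56 - 4 = 52; P = 13/14; answer 13/14

13/14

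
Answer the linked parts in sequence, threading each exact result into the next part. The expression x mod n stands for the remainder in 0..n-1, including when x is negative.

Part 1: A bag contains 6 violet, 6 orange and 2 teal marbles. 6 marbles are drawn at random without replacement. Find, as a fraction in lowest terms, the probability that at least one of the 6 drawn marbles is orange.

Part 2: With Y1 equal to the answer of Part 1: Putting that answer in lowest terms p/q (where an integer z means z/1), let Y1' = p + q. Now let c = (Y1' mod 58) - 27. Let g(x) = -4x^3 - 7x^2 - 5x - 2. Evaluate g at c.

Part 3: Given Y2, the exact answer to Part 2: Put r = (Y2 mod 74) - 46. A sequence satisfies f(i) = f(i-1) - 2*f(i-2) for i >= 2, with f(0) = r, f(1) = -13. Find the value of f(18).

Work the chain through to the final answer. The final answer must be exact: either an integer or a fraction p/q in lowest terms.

Part 1: total draws C(14,6) = 3003; complement C(8,6) = 28; favorable 3003 - 28 = 2975; P = 425/429; answer 425/429
Part 2: Y1 = 425/429; threaded value p + q = 854; c = 15; -4*(15)^3 - 7*(15)^2 - 5*(15)^1 - 2 = (-13500) + (-1575) + (-75) + (-2) = -15152; answer -15152
Part 3: Y2 = -15152; r = -28; f(2) = 1*(-13) - 2*(-28) = 43; iterating: f(2)=43, f(3)=69, f(4)=-17, f(5)=-155, f(6)=-121, f(7)=189, f(8)=431, f(9)=53, f(10)=-809, f(11)=-915, f(12)=703, f(13)=2533, f(14)=1127, f(15)=-3939, f(16)=-6193, f(17)=1685, f(18)=14071; answer 14071

14071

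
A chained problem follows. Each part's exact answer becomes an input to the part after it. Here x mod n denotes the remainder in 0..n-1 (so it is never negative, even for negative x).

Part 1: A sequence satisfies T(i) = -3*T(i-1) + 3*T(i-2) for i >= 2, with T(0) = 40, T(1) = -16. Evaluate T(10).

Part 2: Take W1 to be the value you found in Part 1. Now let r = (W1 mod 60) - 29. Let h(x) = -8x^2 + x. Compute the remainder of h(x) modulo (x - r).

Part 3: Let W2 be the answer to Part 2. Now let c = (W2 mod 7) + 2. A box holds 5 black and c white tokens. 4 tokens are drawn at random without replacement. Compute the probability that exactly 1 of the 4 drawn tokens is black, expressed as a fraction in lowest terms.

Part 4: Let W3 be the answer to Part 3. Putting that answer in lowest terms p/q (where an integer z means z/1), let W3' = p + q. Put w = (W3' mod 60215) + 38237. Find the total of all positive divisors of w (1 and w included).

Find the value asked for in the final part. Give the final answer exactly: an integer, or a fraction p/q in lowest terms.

68376

Part 1: T(2) = -3*(-16) + 3*(40) = 168; iterating: T(2)=168, T(3)=-552, T(4)=2160, T(5)=-8136, T(6)=30888, T(7)=-117072, T(8)=443880, T(9)=-1682856, T(10)=6380208; answer 6380208
Part 2: W1 = 6380208; r = 19; remainder = value at the root: -8*(19)^2 + 1*(19)^1 = (-2888) + (19) = -2869; answer -2869
Part 3: W2 = -2869; c = 3; total draws C(8,4) = 70; favorable C(5,1)*C(3,3) = 5; P = 1/14; answer 1/14
Part 4: W3 = 1/14; threaded value p + q = 15; w = 38252; 38252 = 2^2 * 73 * 131; sigma = (1 + 2 + 4) * (1 + 73) * (1 + 131) = 7 * 74 * 132 = 68376; answer 68376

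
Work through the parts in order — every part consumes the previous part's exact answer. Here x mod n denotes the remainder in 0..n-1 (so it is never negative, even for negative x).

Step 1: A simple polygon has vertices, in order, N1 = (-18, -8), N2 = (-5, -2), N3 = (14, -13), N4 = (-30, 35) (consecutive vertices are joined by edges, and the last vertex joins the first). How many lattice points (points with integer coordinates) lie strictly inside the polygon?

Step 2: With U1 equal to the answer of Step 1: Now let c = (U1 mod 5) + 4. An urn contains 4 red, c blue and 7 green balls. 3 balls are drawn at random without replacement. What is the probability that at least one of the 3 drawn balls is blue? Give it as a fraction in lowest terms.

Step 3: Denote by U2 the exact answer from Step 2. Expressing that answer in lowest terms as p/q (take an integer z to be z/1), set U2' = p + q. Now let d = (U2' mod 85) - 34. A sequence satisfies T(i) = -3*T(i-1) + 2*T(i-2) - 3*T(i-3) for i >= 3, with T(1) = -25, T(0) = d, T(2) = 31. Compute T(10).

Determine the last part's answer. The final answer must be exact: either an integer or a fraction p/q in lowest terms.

2404864

Step 1: cross terms: (-18*-2 - -5*-8)=-4, (-5*-13 - 14*-2)=93, (14*35 - -30*-13)=100, (-30*-8 - -18*35)=870; twice the area = |1059| = 1059; area = 1059/2; boundary points = 1 + 1 + 4 + 1 = 7; strictly interior points = area - boundary/2 + 1 = 527; answer 527
Step 2: U1 = 527; c = 6; total draws C(17,3) = 680; complement C(11,3) = 165; favorable 680 - 165 = 515; P = 103/136; answer 103/136
Step 3: U2 = 103/136; threaded value p + q = 239; d = 35; T(3) = -3*(31) + 2*(-25) - 3*(35) = -248; iterating: T(3)=-248, T(4)=881, T(5)=-3232, T(6)=12202, T(7)=-45713, T(8)=171239, T(9)=-641749, T(10)=2404864; answer 2404864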